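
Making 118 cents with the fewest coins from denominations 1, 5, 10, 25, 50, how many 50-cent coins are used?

2

Use the largest denomination that fits, subtract, and repeat.
118 − 2×50→18 − 1×10→8 − 1×5→3 − 3×1→0
Count of 50: 2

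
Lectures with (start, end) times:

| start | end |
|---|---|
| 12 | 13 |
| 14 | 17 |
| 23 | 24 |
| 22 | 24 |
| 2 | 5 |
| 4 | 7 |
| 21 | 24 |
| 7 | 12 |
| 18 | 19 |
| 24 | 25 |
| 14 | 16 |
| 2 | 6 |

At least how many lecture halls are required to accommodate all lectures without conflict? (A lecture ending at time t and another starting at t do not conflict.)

3

Events (time:±→running): 2:+→1 2:+→2 4:+→3 … peak 3.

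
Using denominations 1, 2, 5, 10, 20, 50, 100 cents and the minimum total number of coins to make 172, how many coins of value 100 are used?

1

172 − 1×100→72 − 1×50→22 − 1×20→2 − 1×2→0
Count of 100: 1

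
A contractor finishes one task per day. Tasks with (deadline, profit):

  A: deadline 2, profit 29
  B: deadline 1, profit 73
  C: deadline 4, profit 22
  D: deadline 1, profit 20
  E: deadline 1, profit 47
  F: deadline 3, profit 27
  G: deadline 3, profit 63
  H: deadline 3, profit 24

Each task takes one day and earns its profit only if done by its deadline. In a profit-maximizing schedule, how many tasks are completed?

4

Profit order: B=73 G=63 E=47 A=29 F=27 H=24 C=22 D=20
Assign: B→slot 1, G→slot 3, E skipped, A→slot 2, F skipped, H skipped, C→slot 4, D skipped.
Slots: [1:B] [2:A] [3:G] [4:C]
4 of 8 scheduled.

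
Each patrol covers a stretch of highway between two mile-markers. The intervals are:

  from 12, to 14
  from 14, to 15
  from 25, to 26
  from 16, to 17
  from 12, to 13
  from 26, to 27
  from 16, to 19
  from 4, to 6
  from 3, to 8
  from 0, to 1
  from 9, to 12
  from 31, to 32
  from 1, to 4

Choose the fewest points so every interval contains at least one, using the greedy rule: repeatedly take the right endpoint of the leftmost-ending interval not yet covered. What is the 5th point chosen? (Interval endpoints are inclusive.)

Process intervals by earliest right end; each time one isn't hit yet, stab at its right endpoint.
By right end: [0,1]  [1,4]  [4,6]  [3,8]  [9,12]  [12,13]  [12,14]  [14,15]  [16,17]  [16,19]  [25,26]  [26,27]  [31,32]
[0,1] uncovered → point at 1; [4,6] uncovered → point at 6; [9,12] uncovered → point at 12; [14,15] uncovered → point at 15; [16,17] uncovered → point at 17; [25,26] uncovered → point at 26; [31,32] uncovered → point at 32.
Points: 1, 6, 12, 15, 17, 26, 32 (7 total).

17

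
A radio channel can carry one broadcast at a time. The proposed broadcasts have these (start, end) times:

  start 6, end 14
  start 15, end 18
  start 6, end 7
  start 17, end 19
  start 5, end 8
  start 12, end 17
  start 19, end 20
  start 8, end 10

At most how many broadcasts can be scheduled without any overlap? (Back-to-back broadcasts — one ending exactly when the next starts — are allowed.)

5

Greedy by earliest finish: after sorting by end time, pick each interval compatible with the last pick.
Sorted by end: (6,7)  (5,8)  (8,10)  (6,14)  (12,17)  (15,18)  (17,19)  (19,20)
take (6,7); take (8,10); take (12,17); take (17,19); take (19,20).
Selected 5 broadcasts.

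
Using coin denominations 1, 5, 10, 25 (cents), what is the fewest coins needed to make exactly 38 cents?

5

Greedy: take as many of the largest coin as possible, then repeat with the remainder.
38 − 1×25→13 − 1×10→3 − 3×1→0
Total coins = 1 + 1 + 3 = 5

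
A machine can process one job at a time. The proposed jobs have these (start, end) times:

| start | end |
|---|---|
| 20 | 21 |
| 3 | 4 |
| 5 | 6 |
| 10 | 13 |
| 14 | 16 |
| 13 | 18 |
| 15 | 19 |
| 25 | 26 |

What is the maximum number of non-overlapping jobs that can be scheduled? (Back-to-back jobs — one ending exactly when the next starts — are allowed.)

6

Sort by end time and greedily take each interval whose start is ≥ the last chosen end.
By end time: (3,4), (5,6), (10,13), (14,16), (13,18), (15,19), (20,21), (25,26).
Pick (3,4); next start ≥ 4 → (5,6); next start ≥ 6 → (10,13); next start ≥ 13 → (14,16); next start ≥ 16 → (20,21); next start ≥ 21 → (25,26).
Selected 6 jobs.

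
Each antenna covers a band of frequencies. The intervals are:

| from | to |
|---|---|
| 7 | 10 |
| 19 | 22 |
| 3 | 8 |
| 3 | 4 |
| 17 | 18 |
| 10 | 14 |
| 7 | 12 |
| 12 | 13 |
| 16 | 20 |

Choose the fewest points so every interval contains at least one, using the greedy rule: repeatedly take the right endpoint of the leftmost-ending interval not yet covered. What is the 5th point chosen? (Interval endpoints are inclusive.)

Sorted: [3,4] [3,8] [7,10] [7,12] [12,13] [10,14] [17,18] [16,20] [19,22]
{[3,4],[3,8]} hit by 4; {[7,10],[7,12]} hit by 10; {[12,13],[10,14]} hit by 13; {[17,18],[16,20]} hit by 18; {[19,22]} hit by 22.
Points: 4, 10, 13, 18, 22 (5 total).

22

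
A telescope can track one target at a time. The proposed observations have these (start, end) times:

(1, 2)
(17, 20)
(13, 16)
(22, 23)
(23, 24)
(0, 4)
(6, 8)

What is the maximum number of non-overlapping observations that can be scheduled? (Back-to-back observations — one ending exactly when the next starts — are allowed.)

6

By end time: (1,2), (0,4), (6,8), (13,16), (17,20), (22,23), (23,24).
Pick (1,2); next start ≥ 2 → (6,8); next start ≥ 8 → (13,16); next start ≥ 16 → (17,20); next start ≥ 20 → (22,23); next start ≥ 23 → (23,24).
Selected 6 observations.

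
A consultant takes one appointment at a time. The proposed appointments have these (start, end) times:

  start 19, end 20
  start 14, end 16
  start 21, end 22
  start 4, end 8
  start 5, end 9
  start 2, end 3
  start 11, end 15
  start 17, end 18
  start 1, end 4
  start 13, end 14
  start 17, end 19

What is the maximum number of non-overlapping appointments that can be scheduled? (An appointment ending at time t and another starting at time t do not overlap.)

7

Order by finish time; keep every interval that doesn't clash with the previous kept one.
By end time: (2,3), (1,4), (4,8), (5,9), (13,14), (11,15), (14,16), (17,18), (17,19), (19,20), (21,22).
Pick (2,3); next start ≥ 3 → (4,8); next start ≥ 8 → (13,14); next start ≥ 14 → (14,16); next start ≥ 16 → (17,18); next start ≥ 18 → (19,20); next start ≥ 20 → (21,22).
Selected 7 appointments.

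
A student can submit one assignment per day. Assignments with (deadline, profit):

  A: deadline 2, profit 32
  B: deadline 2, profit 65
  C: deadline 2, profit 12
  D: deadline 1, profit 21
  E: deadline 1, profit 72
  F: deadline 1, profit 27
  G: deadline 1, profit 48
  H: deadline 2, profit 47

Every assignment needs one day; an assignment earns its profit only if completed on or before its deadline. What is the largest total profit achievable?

137

Take jobs in profit order; each goes to the latest open slot no later than its deadline.
Profit order: E=72 B=65 G=48 H=47 A=32 F=27 D=21 C=12
Assign: E→slot 1, B→slot 2, G skipped, H skipped, A skipped, F skipped, D skipped, C skipped.
Slots: [1:E] [2:B]
Profit = 72 + 65 = 137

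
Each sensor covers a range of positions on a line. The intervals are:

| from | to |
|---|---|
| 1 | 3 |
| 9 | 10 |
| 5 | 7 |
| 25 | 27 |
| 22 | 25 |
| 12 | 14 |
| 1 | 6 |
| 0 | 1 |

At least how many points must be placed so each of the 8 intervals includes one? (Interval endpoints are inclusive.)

5

Process intervals by earliest right end; each time one isn't hit yet, stab at its right endpoint.
Sorted: [0,1] [1,3] [1,6] [5,7] [9,10] [12,14] [22,25] [25,27]
{[0,1],[1,3],[1,6]} hit by 1; {[5,7]} hit by 7; {[9,10]} hit by 10; {[12,14]} hit by 14; {[22,25],[25,27]} hit by 25.
Points: 1, 7, 10, 14, 25 (5 total).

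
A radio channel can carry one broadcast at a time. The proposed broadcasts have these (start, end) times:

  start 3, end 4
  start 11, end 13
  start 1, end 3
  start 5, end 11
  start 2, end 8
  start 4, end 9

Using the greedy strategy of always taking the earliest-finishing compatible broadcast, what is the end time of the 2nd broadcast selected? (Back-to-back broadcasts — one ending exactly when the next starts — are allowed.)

Order by finish time; keep every interval that doesn't clash with the previous kept one.
Sorted by end: (1,3)  (3,4)  (2,8)  (4,9)  (5,11)  (11,13)
take (1,3); take (3,4); take (4,9); take (11,13).
Selected: (1,3) (3,4) (4,9) (11,13)

4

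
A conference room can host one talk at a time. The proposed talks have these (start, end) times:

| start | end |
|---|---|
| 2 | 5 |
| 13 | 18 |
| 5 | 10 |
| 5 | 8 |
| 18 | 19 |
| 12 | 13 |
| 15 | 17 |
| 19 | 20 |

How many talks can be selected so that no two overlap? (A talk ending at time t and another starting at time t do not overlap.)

6

Sorted by end: (2,5)  (5,8)  (5,10)  (12,13)  (15,17)  (13,18)  (18,19)  (19,20)
take (2,5); take (5,8); skip (5,10); take (12,13); take (15,17); take (18,19); take (19,20).
Selected 6 talks.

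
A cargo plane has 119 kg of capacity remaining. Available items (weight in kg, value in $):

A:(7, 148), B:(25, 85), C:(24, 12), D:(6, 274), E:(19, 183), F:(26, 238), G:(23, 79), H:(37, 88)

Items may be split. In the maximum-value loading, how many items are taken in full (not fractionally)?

Ratios (sorted): D 45.67, A 21.14, E 9.63, F 9.15, G 3.43, B 3.40, H 2.38, C 0.50
take D (6 @ 274); take A (7 @ 148); take E (19 @ 183); take F (26 @ 238); take G (23 @ 79); take B (25 @ 85); take 13/37 of H → 30.92. Capacity used 119/119.
6 item(s) taken whole; one partial (take 13/37 of H).

6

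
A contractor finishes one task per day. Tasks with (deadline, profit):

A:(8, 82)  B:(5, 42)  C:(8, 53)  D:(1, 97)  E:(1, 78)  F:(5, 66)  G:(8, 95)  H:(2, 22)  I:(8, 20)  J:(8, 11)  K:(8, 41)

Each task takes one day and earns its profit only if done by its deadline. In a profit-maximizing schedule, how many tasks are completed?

8

Profit order: D=97 G=95 A=82 E=78 F=66 C=53 B=42 K=41 H=22 I=20 J=11
Assign: D→slot 1, G→slot 8, A→slot 7, E skipped, F→slot 5, C→slot 6, B→slot 4, K→slot 3, H→slot 2, I skipped, J skipped.
Slots: [1:D] [2:H] [3:K] [4:B] [5:F] [6:C] [7:A] [8:G]
8 of 11 scheduled.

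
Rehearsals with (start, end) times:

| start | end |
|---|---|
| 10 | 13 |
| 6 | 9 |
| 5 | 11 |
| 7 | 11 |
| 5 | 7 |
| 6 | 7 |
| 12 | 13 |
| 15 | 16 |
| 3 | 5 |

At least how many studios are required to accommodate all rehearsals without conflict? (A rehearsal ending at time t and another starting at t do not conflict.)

4

starts: [3, 5, 5, 6, 6, 7, 10, 12, 15]
ends:   [5, 7, 7, 9, 11, 11, 13, 13, 16]
s3→1 e5→0 s5→1 s5→2 s6→3 s6→4  — peak 4.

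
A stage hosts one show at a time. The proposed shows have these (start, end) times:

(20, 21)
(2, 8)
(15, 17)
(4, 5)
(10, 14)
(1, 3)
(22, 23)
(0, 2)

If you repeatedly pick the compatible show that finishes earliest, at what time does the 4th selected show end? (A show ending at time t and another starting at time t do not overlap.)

Sorted by end: (0,2)  (1,3)  (4,5)  (2,8)  (10,14)  (15,17)  (20,21)  (22,23)
take (0,2); take (4,5); take (10,14); take (15,17); take (20,21); take (22,23).
Selected: (0,2) (4,5) (10,14) (15,17) (20,21) (22,23)

17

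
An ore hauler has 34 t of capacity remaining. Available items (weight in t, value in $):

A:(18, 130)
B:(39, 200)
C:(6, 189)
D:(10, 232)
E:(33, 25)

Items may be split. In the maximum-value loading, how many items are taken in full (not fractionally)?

3

Greedy by value/weight ratio, highest first.
Ratios (sorted): C 31.50, D 23.20, A 7.22, B 5.13, E 0.76
take C (6 @ 189); take D (10 @ 232); take A (18 @ 130). Capacity used 34/34.
3 item(s) taken whole.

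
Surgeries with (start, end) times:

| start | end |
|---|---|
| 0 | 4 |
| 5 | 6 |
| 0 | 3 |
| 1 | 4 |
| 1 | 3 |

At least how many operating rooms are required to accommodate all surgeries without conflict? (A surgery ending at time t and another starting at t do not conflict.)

Count concurrent intervals with a sweep; the peak is the room count.
starts: [0, 0, 1, 1, 5]
ends:   [3, 3, 4, 4, 6]
s0→1 s0→2 s1→3 s1→4  — peak 4.

4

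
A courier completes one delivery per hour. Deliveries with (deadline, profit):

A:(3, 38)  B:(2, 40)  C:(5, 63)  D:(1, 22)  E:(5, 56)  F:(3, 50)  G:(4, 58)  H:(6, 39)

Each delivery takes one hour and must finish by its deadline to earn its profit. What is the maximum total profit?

Profit order: C=63 G=58 E=56 F=50 B=40 H=39 A=38 D=22
Assign: C→slot 5, G→slot 4, E→slot 3, F→slot 2, B→slot 1, H→slot 6, A skipped, D skipped.
Slots: [1:B] [2:F] [3:E] [4:G] [5:C] [6:H]
Profit = 40 + 50 + 56 + 58 + 63 + 39 = 306

306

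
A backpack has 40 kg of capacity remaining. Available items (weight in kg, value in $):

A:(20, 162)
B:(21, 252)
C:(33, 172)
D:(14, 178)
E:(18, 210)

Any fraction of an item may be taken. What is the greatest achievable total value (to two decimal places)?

488.33

Order: D (178/14=12.71) > B (252/21=12.00) > E (210/18=11.67) > A (162/20=8.10) > C (172/33=5.21)
Fill: take D (14 @ 178) → take B (21 @ 252) → take 5/18 of E → 58.33; 40/40 used.
Total value = 488.33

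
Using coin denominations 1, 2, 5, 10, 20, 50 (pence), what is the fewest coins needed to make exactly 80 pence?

Greedy: take as many of the largest coin as possible, then repeat with the remainder.
80 − 1×50→30 − 1×20→10 − 1×10→0
Total coins = 1 + 1 + 1 = 3

3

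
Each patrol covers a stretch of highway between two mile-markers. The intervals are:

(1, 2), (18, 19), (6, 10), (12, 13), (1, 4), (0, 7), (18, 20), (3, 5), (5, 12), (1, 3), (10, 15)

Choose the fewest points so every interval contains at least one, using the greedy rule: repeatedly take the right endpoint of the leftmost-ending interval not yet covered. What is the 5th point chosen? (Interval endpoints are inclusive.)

Process intervals by earliest right end; each time one isn't hit yet, stab at its right endpoint.
Sorted: [1,2] [1,3] [1,4] [3,5] [0,7] [6,10] [5,12] [12,13] [10,15] [18,19] [18,20]
{[1,2],[1,3],[1,4]} hit by 2; {[3,5],[0,7]} hit by 5; {[6,10],[5,12]} hit by 10; {[12,13],[10,15]} hit by 13; {[18,19],[18,20]} hit by 19.
Points: 2, 5, 10, 13, 19 (5 total).

19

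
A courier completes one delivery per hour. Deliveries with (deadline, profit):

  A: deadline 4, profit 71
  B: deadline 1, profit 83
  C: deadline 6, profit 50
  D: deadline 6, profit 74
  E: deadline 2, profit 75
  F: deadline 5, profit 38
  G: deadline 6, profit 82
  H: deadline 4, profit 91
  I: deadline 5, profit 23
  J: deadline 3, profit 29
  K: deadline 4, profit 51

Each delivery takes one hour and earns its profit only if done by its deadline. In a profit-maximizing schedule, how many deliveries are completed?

6

Sort by profit descending; place each in the latest free slot ≤ its deadline.
By profit: H(d4,91), B(d1,83), G(d6,82), E(d2,75), D(d6,74), A(d4,71), K(d4,51), C(d6,50), F(d5,38), J(d3,29), I(d5,23)
H→slot 4; B→slot 1; G→slot 6; E→slot 2; D→slot 5; A→slot 3; K skipped; C skipped; F skipped; J skipped; I skipped.
6 of 11 scheduled.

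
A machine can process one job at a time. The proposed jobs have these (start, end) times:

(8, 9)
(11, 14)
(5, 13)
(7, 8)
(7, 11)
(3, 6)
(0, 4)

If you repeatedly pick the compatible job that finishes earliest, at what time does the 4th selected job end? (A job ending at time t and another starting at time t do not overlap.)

By end time: (0,4), (3,6), (7,8), (8,9), (7,11), (5,13), (11,14).
Pick (0,4); next start ≥ 4 → (7,8); next start ≥ 8 → (8,9); next start ≥ 9 → (11,14).
Selected: (0,4) (7,8) (8,9) (11,14)

14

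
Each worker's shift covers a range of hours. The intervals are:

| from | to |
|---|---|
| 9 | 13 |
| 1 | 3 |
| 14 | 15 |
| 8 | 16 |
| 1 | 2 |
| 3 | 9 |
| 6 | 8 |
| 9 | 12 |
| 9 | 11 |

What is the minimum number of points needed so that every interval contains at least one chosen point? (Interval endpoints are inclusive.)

4

Sorted: [1,2] [1,3] [6,8] [3,9] [9,11] [9,12] [9,13] [14,15] [8,16]
{[1,2],[1,3]} hit by 2; {[6,8],[3,9]} hit by 8; {[9,11],[9,12],[9,13]} hit by 11; {[14,15],[8,16]} hit by 15.
Points: 2, 8, 11, 15 (4 total).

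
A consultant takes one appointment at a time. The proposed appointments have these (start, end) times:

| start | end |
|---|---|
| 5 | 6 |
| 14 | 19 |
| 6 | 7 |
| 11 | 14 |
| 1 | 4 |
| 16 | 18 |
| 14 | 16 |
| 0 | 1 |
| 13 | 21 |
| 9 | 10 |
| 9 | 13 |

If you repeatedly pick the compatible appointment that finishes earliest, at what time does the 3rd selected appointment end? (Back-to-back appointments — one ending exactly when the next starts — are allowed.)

6

Sorted by end: (0,1)  (1,4)  (5,6)  (6,7)  (9,10)  (9,13)  (11,14)  (14,16)  (16,18)  (14,19)  (13,21)
take (0,1); take (1,4); take (5,6); take (6,7); take (9,10); skip (9,13); take (11,14); take (14,16); take (16,18).
Selected: (0,1) (1,4) (5,6) (6,7) (9,10) (11,14) (14,16) (16,18)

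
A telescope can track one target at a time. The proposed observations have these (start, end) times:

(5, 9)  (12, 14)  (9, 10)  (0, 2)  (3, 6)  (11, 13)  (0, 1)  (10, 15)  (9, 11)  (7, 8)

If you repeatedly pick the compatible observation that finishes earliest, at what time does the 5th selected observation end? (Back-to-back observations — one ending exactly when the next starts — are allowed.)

13

Order by finish time; keep every interval that doesn't clash with the previous kept one.
Sorted by end: (0,1)  (0,2)  (3,6)  (7,8)  (5,9)  (9,10)  (9,11)  (11,13)  (12,14)  (10,15)
take (0,1); skip (0,2); take (3,6); take (7,8); take (9,10); take (11,13).
Selected: (0,1) (3,6) (7,8) (9,10) (11,13)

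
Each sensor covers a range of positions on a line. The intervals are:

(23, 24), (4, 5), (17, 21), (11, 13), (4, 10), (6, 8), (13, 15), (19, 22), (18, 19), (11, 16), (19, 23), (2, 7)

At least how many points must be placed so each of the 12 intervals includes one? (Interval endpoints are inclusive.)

Process intervals by earliest right end; each time one isn't hit yet, stab at its right endpoint.
By right end: [4,5]  [2,7]  [6,8]  [4,10]  [11,13]  [13,15]  [11,16]  [18,19]  [17,21]  [19,22]  [19,23]  [23,24]
[4,5] uncovered → point at 5; [6,8] uncovered → point at 8; [11,13] uncovered → point at 13; [18,19] uncovered → point at 19; [23,24] uncovered → point at 24.
Points: 5, 8, 13, 19, 24 (5 total).

5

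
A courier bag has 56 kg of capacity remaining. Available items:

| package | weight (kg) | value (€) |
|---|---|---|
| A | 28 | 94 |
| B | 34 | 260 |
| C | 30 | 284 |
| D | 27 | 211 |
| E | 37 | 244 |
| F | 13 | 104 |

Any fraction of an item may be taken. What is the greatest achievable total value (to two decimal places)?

489.59

Greedy by value/weight ratio, highest first.
Ratios (sorted): C 9.47, F 8.00, D 7.81, B 7.65, E 6.59, A 3.36
take C (30 @ 284); take F (13 @ 104); take 13/27 of D → 101.59. Capacity used 56/56.
Total value = 489.59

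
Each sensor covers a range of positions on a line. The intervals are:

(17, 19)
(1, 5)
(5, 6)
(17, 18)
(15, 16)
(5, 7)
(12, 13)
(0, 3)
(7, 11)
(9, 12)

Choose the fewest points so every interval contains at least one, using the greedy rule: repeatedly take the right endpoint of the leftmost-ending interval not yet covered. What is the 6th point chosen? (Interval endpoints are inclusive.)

By right end: [0,3]  [1,5]  [5,6]  [5,7]  [7,11]  [9,12]  [12,13]  [15,16]  [17,18]  [17,19]
[0,3] uncovered → point at 3; [5,6] uncovered → point at 6; [7,11] uncovered → point at 11; [12,13] uncovered → point at 13; [15,16] uncovered → point at 16; [17,18] uncovered → point at 18.
Points: 3, 6, 11, 13, 16, 18 (6 total).

18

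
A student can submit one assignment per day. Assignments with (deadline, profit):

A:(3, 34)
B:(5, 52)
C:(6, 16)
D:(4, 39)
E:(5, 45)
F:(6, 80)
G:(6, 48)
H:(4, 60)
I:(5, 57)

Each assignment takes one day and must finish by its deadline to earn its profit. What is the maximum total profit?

Profit order: F=80 H=60 I=57 B=52 G=48 E=45 D=39 A=34 C=16
Assign: F→slot 6, H→slot 4, I→slot 5, B→slot 3, G→slot 2, E→slot 1, D skipped, A skipped, C skipped.
Slots: [1:E] [2:G] [3:B] [4:H] [5:I] [6:F]
Profit = 45 + 48 + 52 + 60 + 57 + 80 = 342

342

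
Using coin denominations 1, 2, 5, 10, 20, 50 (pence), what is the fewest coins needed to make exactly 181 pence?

Greedy: take as many of the largest coin as possible, then repeat with the remainder.
181 = 3×50 + 1×20 + 1×10 + 1×1
Total coins = 3 + 1 + 1 + 1 = 6

6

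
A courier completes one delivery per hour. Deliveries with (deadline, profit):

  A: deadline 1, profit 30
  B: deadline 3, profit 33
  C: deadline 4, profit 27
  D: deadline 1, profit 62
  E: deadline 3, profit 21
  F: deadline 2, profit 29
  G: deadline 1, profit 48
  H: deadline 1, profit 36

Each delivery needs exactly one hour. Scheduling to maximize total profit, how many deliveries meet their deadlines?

By profit: D(d1,62), G(d1,48), H(d1,36), B(d3,33), A(d1,30), F(d2,29), C(d4,27), E(d3,21)
D→slot 1; G skipped; H skipped; B→slot 3; A skipped; F→slot 2; C→slot 4; E skipped.
4 of 8 scheduled.

4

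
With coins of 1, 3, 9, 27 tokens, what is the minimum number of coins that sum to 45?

3

45 − 1×27→18 − 2×9→0
Total coins = 1 + 2 = 3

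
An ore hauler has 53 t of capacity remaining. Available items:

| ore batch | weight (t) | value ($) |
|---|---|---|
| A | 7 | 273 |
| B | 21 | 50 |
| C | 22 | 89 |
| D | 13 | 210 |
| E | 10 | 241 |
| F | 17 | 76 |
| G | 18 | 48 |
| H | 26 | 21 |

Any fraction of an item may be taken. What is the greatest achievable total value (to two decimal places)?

Order: A (273/7=39.00) > E (241/10=24.10) > D (210/13=16.15) > F (76/17=4.47) > C (89/22=4.05) > G (48/18=2.67) > B (50/21=2.38) > H (21/26=0.81)
Fill: take A (7 @ 273) → take E (10 @ 241) → take D (13 @ 210) → take F (17 @ 76) → take 6/22 of C → 24.27; 53/53 used.
Total value = 824.27

824.27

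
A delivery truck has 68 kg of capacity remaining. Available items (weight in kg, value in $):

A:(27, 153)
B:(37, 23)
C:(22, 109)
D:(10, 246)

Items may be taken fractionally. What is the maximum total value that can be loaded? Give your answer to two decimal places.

513.59

Sort by value per unit weight and fill in that order.
Ratios (sorted): D 24.60, A 5.67, C 4.95, B 0.62
take D (10 @ 246); take A (27 @ 153); take C (22 @ 109); take 9/37 of B → 5.59. Capacity used 68/68.
Total value = 513.59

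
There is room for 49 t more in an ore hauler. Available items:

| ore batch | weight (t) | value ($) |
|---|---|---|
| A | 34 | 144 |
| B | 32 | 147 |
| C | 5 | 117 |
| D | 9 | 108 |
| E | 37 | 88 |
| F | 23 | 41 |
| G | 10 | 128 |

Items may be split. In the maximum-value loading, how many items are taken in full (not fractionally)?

3

Ratios (sorted): C 23.40, G 12.80, D 12.00, B 4.59, A 4.24, E 2.38, F 1.78
take C (5 @ 117); take G (10 @ 128); take D (9 @ 108); take 25/32 of B → 114.84. Capacity used 49/49.
3 item(s) taken whole; one partial (take 25/32 of B).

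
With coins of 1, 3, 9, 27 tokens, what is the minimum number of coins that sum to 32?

32 = 1×27 + 1×3 + 2×1
Total coins = 1 + 1 + 2 = 4

4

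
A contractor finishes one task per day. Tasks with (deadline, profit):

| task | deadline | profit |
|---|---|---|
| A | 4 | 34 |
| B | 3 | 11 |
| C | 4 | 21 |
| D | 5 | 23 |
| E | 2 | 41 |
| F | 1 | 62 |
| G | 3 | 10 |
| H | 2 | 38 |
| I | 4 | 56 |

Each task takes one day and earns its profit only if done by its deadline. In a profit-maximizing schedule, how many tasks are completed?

5

Take jobs in profit order; each goes to the latest open slot no later than its deadline.
By profit: F(d1,62), I(d4,56), E(d2,41), H(d2,38), A(d4,34), D(d5,23), C(d4,21), B(d3,11), G(d3,10)
F→slot 1; I→slot 4; E→slot 2; H skipped; A→slot 3; D→slot 5; C skipped; B skipped; G skipped.
5 of 9 scheduled.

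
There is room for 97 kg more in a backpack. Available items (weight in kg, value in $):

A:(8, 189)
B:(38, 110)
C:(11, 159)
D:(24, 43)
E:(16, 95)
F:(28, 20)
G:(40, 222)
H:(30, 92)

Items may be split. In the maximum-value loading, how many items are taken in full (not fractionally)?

4

Sort by value per unit weight and fill in that order.
Ratios (sorted): A 23.62, C 14.45, E 5.94, G 5.55, H 3.07, B 2.89, D 1.79, F 0.71
take A (8 @ 189); take C (11 @ 159); take E (16 @ 95); take G (40 @ 222); take 22/30 of H → 67.47. Capacity used 97/97.
4 item(s) taken whole; one partial (take 22/30 of H).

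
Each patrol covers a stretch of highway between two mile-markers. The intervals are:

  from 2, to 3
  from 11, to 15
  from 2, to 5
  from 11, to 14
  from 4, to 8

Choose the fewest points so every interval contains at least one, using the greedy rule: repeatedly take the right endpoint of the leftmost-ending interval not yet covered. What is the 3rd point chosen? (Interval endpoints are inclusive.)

14

Sort by right endpoint; whenever an interval is uncovered, place a point at its right end.
By right end: [2,3]  [2,5]  [4,8]  [11,14]  [11,15]
[2,3] uncovered → point at 3; [4,8] uncovered → point at 8; [11,14] uncovered → point at 14.
Points: 3, 8, 14 (3 total).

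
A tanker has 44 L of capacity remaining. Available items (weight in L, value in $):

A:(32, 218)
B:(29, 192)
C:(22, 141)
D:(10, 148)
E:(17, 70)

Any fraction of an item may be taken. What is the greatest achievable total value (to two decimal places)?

379.24

Order: D (148/10=14.80) > A (218/32=6.81) > B (192/29=6.62) > C (141/22=6.41) > E (70/17=4.12)
Fill: take D (10 @ 148) → take A (32 @ 218) → take 2/29 of B → 13.24; 44/44 used.
Total value = 379.24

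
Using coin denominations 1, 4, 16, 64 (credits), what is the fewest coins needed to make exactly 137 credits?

5

137 − 2×64→9 − 2×4→1 − 1×1→0
Total coins = 2 + 2 + 1 = 5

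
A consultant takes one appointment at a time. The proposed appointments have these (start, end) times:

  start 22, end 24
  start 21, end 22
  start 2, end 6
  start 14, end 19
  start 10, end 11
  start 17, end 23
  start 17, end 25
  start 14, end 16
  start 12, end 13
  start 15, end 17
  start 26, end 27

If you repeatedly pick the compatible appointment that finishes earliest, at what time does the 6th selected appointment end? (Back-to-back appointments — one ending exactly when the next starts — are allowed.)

Greedy by earliest finish: after sorting by end time, pick each interval compatible with the last pick.
Sorted by end: (2,6)  (10,11)  (12,13)  (14,16)  (15,17)  (14,19)  (21,22)  (17,23)  (22,24)  (17,25)  (26,27)
take (2,6); take (10,11); take (12,13); take (14,16); take (21,22); take (22,24); take (26,27).
Selected: (2,6) (10,11) (12,13) (14,16) (21,22) (22,24) (26,27)

24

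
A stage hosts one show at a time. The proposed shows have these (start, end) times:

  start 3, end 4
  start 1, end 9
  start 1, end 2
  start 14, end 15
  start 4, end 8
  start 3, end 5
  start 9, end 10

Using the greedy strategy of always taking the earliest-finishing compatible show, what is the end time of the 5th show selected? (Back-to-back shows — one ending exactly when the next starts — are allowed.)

15

Sort by end time and greedily take each interval whose start is ≥ the last chosen end.
Sorted by end: (1,2)  (3,4)  (3,5)  (4,8)  (1,9)  (9,10)  (14,15)
take (1,2); take (3,4); take (4,8); take (9,10); take (14,15).
Selected: (1,2) (3,4) (4,8) (9,10) (14,15)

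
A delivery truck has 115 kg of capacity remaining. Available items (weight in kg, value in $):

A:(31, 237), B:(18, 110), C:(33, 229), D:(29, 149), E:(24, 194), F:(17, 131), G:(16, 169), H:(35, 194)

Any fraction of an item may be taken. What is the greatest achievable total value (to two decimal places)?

Ratios (sorted): G 10.56, E 8.08, F 7.71, A 7.65, C 6.94, B 6.11, H 5.54, D 5.14
take G (16 @ 169); take E (24 @ 194); take F (17 @ 131); take A (31 @ 237); take 27/33 of C → 187.36. Capacity used 115/115.
Total value = 918.36

918.36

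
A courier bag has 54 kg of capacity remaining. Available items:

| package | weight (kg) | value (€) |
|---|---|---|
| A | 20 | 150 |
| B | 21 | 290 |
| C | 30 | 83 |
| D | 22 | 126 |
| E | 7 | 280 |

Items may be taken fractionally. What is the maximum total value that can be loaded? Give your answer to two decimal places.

754.36

Sort by value per unit weight and fill in that order.
Order: E (280/7=40.00) > B (290/21=13.81) > A (150/20=7.50) > D (126/22=5.73) > C (83/30=2.77)
Fill: take E (7 @ 280) → take B (21 @ 290) → take A (20 @ 150) → take 6/22 of D → 34.36; 54/54 used.
Total value = 754.36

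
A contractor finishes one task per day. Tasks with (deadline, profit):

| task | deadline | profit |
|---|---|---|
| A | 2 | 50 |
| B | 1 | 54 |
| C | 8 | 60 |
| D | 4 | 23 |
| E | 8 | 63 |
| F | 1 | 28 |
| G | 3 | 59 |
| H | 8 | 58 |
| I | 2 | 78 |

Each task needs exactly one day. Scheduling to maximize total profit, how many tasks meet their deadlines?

7

Take jobs in profit order; each goes to the latest open slot no later than its deadline.
Profit order: I=78 E=63 C=60 G=59 H=58 B=54 A=50 F=28 D=23
Assign: I→slot 2, E→slot 8, C→slot 7, G→slot 3, H→slot 6, B→slot 1, A skipped, F skipped, D→slot 4.
Slots: [1:B] [2:I] [3:G] [4:D] [6:H] [7:C] [8:E]
7 of 9 scheduled.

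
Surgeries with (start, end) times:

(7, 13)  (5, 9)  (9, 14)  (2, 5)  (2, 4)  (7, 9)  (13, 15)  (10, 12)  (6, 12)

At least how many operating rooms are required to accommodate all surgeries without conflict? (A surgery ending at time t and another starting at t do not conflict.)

4

Events (time:±→running): 2:+→1 2:+→2 4:-→1 5:-→0 5:+→1 6:+→2 7:+→3 7:+→4 … peak 4.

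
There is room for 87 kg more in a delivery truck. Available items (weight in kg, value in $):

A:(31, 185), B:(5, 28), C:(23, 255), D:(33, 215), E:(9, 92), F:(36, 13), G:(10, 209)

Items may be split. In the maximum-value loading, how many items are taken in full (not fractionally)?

4

Ratios (sorted): G 20.90, C 11.09, E 10.22, D 6.52, A 5.97, B 5.60, F 0.36
take G (10 @ 209); take C (23 @ 255); take E (9 @ 92); take D (33 @ 215); take 12/31 of A → 71.61. Capacity used 87/87.
4 item(s) taken whole; one partial (take 12/31 of A).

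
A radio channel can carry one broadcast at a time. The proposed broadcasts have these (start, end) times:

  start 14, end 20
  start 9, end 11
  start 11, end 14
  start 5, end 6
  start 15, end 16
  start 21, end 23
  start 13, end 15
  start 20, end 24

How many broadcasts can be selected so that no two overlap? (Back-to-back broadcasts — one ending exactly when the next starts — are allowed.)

5

Greedy by earliest finish: after sorting by end time, pick each interval compatible with the last pick.
Sorted by end: (5,6)  (9,11)  (11,14)  (13,15)  (15,16)  (14,20)  (21,23)  (20,24)
take (5,6); take (9,11); take (11,14); take (15,16); take (21,23).
Selected 5 broadcasts.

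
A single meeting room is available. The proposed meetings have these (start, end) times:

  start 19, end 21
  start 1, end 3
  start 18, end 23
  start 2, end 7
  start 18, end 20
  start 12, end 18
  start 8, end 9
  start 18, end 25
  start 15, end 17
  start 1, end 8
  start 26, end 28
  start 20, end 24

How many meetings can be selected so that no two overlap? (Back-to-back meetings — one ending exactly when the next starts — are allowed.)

6

Greedy by earliest finish: after sorting by end time, pick each interval compatible with the last pick.
By end time: (1,3), (2,7), (1,8), (8,9), (15,17), (12,18), (18,20), (19,21), (18,23), (20,24), (18,25), (26,28).
Pick (1,3); next start ≥ 3 → (8,9); next start ≥ 9 → (15,17); next start ≥ 17 → (18,20); next start ≥ 20 → (20,24); next start ≥ 24 → (26,28).
Selected 6 meetings.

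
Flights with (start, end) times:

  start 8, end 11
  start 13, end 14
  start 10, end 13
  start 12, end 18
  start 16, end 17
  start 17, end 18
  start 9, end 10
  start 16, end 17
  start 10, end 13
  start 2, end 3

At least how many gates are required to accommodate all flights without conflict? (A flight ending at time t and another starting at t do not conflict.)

Count concurrent intervals with a sweep; the peak is the room count.
Events (time:±→running): 2:+→1 3:-→0 8:+→1 9:+→2 10:-→1 10:+→2 10:+→3 … peak 3.

3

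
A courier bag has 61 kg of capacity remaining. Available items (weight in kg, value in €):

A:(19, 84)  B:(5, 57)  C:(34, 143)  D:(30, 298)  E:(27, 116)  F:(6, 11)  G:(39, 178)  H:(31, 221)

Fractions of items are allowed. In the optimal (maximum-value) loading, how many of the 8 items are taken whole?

2

Order: B (57/5=11.40) > D (298/30=9.93) > H (221/31=7.13) > G (178/39=4.56) > A (84/19=4.42) > E (116/27=4.30) > C (143/34=4.21) > F (11/6=1.83)
Fill: take B (5 @ 57) → take D (30 @ 298) → take 26/31 of H → 185.35; 61/61 used.
2 item(s) taken whole; one partial (take 26/31 of H).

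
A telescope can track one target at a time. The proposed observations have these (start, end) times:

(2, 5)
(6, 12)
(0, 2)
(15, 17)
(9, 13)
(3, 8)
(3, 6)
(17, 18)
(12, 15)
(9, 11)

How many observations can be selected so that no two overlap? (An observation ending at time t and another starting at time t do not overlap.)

6

Order by finish time; keep every interval that doesn't clash with the previous kept one.
By end time: (0,2), (2,5), (3,6), (3,8), (9,11), (6,12), (9,13), (12,15), (15,17), (17,18).
Pick (0,2); next start ≥ 2 → (2,5); next start ≥ 5 → (9,11); next start ≥ 11 → (12,15); next start ≥ 15 → (15,17); next start ≥ 17 → (17,18).
Selected 6 observations.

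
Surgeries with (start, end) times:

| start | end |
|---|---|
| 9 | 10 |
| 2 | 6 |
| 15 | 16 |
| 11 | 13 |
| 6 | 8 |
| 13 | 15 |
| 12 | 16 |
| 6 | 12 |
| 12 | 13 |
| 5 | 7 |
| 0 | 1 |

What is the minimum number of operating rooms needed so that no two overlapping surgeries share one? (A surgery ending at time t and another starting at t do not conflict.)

3

Count concurrent intervals with a sweep; the peak is the room count.
starts: [0, 2, 5, 6, 6, 9, 11, 12, 12, 13, 15]
ends:   [1, 6, 7, 8, 10, 12, 13, 13, 15, 16, 16]
s0→1 e1→0 s2→1 s5→2 e6→1 s6→2 s6→3  — peak 3.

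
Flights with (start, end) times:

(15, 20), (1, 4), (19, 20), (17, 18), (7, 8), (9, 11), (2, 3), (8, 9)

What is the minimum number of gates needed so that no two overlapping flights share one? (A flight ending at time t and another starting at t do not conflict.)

2

The answer is the maximum number of intervals overlapping at any instant.
starts: [1, 2, 7, 8, 9, 15, 17, 19]
ends:   [3, 4, 8, 9, 11, 18, 20, 20]
s1→1 s2→2  — peak 2.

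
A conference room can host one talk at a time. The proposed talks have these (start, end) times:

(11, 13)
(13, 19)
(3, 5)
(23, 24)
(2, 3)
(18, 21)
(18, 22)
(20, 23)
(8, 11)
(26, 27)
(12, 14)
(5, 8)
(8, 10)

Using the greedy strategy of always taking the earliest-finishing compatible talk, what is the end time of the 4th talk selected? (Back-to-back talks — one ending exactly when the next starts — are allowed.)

10

Order by finish time; keep every interval that doesn't clash with the previous kept one.
Sorted by end: (2,3)  (3,5)  (5,8)  (8,10)  (8,11)  (11,13)  (12,14)  (13,19)  (18,21)  (18,22)  (20,23)  (23,24)  (26,27)
take (2,3); take (3,5); take (5,8); take (8,10); skip (8,11); take (11,13); take (13,19); skip (18,21); take (20,23); take (23,24); take (26,27).
Selected: (2,3) (3,5) (5,8) (8,10) (11,13) (13,19) (20,23) (23,24) (26,27)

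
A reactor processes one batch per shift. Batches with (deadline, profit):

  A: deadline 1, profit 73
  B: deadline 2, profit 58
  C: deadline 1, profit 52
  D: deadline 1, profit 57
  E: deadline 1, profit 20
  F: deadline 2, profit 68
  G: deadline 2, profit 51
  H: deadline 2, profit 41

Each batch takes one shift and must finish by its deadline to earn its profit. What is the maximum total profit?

141

Sort by profit descending; place each in the latest free slot ≤ its deadline.
Profit order: A=73 F=68 B=58 D=57 C=52 G=51 H=41 E=20
Assign: A→slot 1, F→slot 2, B skipped, D skipped, C skipped, G skipped, H skipped, E skipped.
Slots: [1:A] [2:F]
Profit = 73 + 68 = 141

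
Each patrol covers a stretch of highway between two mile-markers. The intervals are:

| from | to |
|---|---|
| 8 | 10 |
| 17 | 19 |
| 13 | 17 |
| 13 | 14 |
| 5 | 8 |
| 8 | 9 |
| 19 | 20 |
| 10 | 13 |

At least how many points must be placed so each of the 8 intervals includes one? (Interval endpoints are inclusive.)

Process intervals by earliest right end; each time one isn't hit yet, stab at its right endpoint.
Sorted: [5,8] [8,9] [8,10] [10,13] [13,14] [13,17] [17,19] [19,20]
{[5,8],[8,9],[8,10]} hit by 8; {[10,13],[13,14],[13,17]} hit by 13; {[17,19],[19,20]} hit by 19.
Points: 8, 13, 19 (3 total).

3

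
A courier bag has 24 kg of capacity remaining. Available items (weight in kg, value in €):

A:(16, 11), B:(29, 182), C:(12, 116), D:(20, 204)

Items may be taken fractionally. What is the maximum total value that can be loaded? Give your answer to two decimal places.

Order: D (204/20=10.20) > C (116/12=9.67) > B (182/29=6.28) > A (11/16=0.69)
Fill: take D (20 @ 204) → take 4/12 of C → 38.67; 24/24 used.
Total value = 242.67

242.67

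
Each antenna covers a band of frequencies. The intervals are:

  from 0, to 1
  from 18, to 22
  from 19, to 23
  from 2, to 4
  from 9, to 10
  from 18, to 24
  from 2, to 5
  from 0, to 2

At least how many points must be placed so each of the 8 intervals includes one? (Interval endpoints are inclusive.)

By right end: [0,1]  [0,2]  [2,4]  [2,5]  [9,10]  [18,22]  [19,23]  [18,24]
[0,1] uncovered → point at 1; [2,4] uncovered → point at 4; [9,10] uncovered → point at 10; [18,22] uncovered → point at 22.
Points: 1, 4, 10, 22 (4 total).

4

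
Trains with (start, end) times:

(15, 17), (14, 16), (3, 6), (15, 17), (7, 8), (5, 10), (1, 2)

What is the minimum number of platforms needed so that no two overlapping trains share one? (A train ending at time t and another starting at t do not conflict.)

3

starts: [1, 3, 5, 7, 14, 15, 15]
ends:   [2, 6, 8, 10, 16, 17, 17]
s1→1 e2→0 s3→1 s5→2 e6→1 s7→2 e8→1 e10→0 s14→1 s15→2 s15→3  — peak 3.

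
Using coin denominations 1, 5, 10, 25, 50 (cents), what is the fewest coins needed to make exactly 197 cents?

Use the largest denomination that fits, subtract, and repeat.
197 = 3×50 + 1×25 + 2×10 + 2×1
Total coins = 3 + 1 + 2 + 2 = 8

8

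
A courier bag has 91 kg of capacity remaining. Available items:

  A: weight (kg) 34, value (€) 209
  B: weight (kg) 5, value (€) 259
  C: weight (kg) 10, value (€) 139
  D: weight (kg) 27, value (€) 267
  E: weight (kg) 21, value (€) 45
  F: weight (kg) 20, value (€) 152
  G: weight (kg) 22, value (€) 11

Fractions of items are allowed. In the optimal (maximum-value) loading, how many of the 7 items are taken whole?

Greedy by value/weight ratio, highest first.
Order: B (259/5=51.80) > C (139/10=13.90) > D (267/27=9.89) > F (152/20=7.60) > A (209/34=6.15) > E (45/21=2.14) > G (11/22=0.50)
Fill: take B (5 @ 259) → take C (10 @ 139) → take D (27 @ 267) → take F (20 @ 152) → take 29/34 of A → 178.26; 91/91 used.
4 item(s) taken whole; one partial (take 29/34 of A).

4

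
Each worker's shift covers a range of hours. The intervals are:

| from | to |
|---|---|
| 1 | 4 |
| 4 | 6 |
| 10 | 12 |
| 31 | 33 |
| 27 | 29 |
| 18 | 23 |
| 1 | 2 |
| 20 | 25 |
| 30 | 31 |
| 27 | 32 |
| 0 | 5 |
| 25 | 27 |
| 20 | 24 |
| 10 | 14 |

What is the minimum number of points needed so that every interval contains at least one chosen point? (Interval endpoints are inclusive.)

6

Sort by right endpoint; whenever an interval is uncovered, place a point at its right end.
By right end: [1,2]  [1,4]  [0,5]  [4,6]  [10,12]  [10,14]  [18,23]  [20,24]  [20,25]  [25,27]  [27,29]  [30,31]  [27,32]  [31,33]
[1,2] uncovered → point at 2; [4,6] uncovered → point at 6; [10,12] uncovered → point at 12; [18,23] uncovered → point at 23; [25,27] uncovered → point at 27; [30,31] uncovered → point at 31.
Points: 2, 6, 12, 23, 27, 31 (6 total).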